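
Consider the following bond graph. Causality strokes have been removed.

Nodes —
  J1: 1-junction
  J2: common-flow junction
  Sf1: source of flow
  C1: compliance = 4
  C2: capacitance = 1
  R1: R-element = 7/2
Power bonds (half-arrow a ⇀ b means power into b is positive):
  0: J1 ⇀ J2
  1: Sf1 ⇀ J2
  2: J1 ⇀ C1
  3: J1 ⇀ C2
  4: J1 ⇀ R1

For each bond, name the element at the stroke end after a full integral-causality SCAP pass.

b0 stroke at J2
b1 stroke at Sf1
b2 stroke at J1
b3 stroke at J1
b4 stroke at J1

#1 stroke→Sf1  (source Sf1 imposes f)
#0 stroke→J2  (J2 flow already set via bond 1)
#2 stroke→J1  (common-f at J1 fixed by 0)
#3 stroke→J1  (J1: bond 0 brought flow, rest push out)
#4 stroke→J1  (common-f at J1 fixed by 0)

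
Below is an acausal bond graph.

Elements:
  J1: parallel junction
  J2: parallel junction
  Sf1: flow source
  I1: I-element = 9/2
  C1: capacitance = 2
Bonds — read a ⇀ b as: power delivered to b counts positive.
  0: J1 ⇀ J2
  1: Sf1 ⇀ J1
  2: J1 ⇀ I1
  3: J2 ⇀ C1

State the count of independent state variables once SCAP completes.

#1 →Sf1  (Sf1 (Sf) sets flow on bond)
#2 →I1  (I1: I, integral causality)
#0 →J1  (J1 needs exactly one e-in)
#3 →J2  (only one effort-in slot at J2)

2  (C1, I1 all integral)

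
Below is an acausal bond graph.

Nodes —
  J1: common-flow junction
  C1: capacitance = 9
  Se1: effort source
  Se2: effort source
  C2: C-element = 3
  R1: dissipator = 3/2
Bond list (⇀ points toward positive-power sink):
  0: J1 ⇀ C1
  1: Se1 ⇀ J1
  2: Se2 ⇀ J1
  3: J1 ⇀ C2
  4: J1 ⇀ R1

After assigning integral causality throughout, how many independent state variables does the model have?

b1 stroke at J1  (Se1 (Se) sets effort on bond)
b2 stroke at J1  (Se2 (Se) sets effort on bond)
b0 stroke at J1  (prefer integral on C1)
b3 stroke at J1  (prefer integral on C2)
b4 stroke at R1  (J1 needs exactly one f-in)

2  (C1, C2 all integral)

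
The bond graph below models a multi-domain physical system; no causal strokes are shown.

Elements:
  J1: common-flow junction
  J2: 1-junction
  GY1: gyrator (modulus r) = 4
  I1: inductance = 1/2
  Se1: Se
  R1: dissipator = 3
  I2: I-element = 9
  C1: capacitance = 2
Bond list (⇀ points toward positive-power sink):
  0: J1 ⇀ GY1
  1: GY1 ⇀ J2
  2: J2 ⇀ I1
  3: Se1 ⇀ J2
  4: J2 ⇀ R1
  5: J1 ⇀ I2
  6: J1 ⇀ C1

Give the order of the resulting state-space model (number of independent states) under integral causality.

3  (C1, I1, I2 all integral)

β3 stroke at J2  (Se1: effort source, stroke at far end)
β2 stroke at I1  (prefer integral on I1)
β1 stroke at J2  (common-f at J2 fixed by 2)
β4 stroke at J2  (J2 flow already set via bond 2)
β0 stroke at J1  (GY1 both-in/both-out from 1)
β5 stroke at I2  (I2 integral (f out))
β6 stroke at J1  (J1: bond 5 brought flow, rest push out)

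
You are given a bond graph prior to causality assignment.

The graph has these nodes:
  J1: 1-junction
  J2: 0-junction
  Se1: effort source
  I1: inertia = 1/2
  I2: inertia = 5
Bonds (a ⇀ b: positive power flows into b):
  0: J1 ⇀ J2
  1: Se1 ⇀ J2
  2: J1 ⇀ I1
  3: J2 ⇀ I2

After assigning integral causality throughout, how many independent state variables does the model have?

2  (I1, I2 all integral)

β1 stroke at J2  (source Se1 imposes e)
β0 stroke at J1  (J2: bond 1 brought effort, rest push out)
β3 stroke at I2  (J2 effort already set via bond 1)
β2 stroke at I1  (only one flow-in slot at J1)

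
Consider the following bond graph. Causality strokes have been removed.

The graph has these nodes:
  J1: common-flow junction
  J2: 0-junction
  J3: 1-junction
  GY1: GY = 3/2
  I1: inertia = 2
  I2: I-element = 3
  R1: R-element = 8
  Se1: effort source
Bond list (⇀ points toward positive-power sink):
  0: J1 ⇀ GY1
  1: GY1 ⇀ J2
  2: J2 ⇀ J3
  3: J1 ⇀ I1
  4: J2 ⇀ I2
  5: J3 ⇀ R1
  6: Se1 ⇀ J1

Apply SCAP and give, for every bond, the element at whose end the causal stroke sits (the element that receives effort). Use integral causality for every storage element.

β6 stroke→J1  (source Se1 imposes e)
β3 stroke→I1  (I1 integral (f out))
β0 stroke→J1  (J1: bond 3 brought flow, rest push out)
β1 stroke→J2  (GY1 both-in/both-out from 0)
β2 stroke→J3  (J2 effort already set via bond 1)
β4 stroke→I2  (common-e at J2 fixed by 1)
β5 stroke→R1  (J3 needs exactly one f-in)

β0 stroke at J1
β1 stroke at J2
β2 stroke at J3
β3 stroke at I1
β4 stroke at I2
β5 stroke at R1
β6 stroke at J1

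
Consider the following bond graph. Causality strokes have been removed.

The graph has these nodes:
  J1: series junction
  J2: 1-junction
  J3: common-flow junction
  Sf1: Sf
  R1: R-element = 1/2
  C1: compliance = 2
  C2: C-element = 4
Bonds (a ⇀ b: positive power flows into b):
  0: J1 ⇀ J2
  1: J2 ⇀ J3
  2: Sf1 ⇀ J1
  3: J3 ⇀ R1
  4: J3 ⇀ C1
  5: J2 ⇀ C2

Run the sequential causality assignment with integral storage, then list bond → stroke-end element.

b2 stroke at Sf1  (source Sf1 imposes f)
b0 stroke at J1  (1-jn J1 has f-setter on 2)
b1 stroke at J2  (J2 flow already set via bond 0)
b5 stroke at J2  (1-jn J2 has f-setter on 0)
b3 stroke at J3  (J3: bond 1 brought flow, rest push out)
b4 stroke at J3  (common-f at J3 fixed by 1)

β0 stroke→J1
β1 stroke→J2
β2 stroke→Sf1
β3 stroke→J3
β4 stroke→J3
β5 stroke→J2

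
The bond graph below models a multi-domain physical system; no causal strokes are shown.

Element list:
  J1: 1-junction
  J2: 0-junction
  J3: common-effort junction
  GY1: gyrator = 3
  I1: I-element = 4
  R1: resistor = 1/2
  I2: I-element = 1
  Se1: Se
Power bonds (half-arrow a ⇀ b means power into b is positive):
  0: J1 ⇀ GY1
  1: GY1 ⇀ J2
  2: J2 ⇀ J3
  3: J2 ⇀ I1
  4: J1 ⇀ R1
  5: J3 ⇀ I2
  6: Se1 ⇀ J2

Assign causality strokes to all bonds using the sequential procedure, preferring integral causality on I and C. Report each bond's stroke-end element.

β0 stroke at GY1
β1 stroke at GY1
β2 stroke at J3
β3 stroke at I1
β4 stroke at J1
β5 stroke at I2
β6 stroke at J2

b6 stroke at J2  (Se1: effort source, stroke at far end)
b1 stroke at GY1  (0-jn J2 has e-setter on 6)
b2 stroke at J3  (J2 effort already set via bond 6)
b3 stroke at I1  (0-jn J2 has e-setter on 6)
b5 stroke at I2  (J3 effort already set via bond 2)
b0 stroke at GY1  (GY GY1: same side as bond 1)
b4 stroke at J1  (common-f at J1 fixed by 0)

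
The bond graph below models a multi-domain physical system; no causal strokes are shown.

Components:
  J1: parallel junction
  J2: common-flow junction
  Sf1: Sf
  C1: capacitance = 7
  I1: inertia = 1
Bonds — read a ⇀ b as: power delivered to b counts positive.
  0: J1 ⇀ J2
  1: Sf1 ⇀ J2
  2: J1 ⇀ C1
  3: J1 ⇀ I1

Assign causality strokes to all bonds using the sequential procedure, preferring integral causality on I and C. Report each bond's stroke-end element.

β0 stroke→J2
β1 stroke→Sf1
β2 stroke→J1
β3 stroke→I1

#1 |Sf1  (Sf1 fixes flow; stroke at Sf1)
#0 |J2  (J2 flow already set via bond 1)
#2 |J1  (C1: C, integral causality)
#3 |I1  (J1: bond 2 brought effort, rest push out)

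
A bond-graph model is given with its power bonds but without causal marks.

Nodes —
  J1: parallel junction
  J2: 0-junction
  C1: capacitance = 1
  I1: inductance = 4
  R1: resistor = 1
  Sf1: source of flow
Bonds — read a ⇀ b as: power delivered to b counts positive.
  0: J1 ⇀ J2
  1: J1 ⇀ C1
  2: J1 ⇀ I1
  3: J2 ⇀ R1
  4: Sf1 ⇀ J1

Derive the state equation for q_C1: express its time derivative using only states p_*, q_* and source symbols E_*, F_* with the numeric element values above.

b4 stroke at Sf1  (Sf1 fixes flow; stroke at Sf1)
b1 stroke at J1  (C1 integral (e out))
b0 stroke at J2  (J1: bond 1 brought effort, rest push out)
b2 stroke at I1  (J1: bond 1 brought effort, rest push out)
b3 stroke at R1  (J2 effort already set via bond 0)

dq_C1/dt = F_Sf1 - p_I1/4 - q_C1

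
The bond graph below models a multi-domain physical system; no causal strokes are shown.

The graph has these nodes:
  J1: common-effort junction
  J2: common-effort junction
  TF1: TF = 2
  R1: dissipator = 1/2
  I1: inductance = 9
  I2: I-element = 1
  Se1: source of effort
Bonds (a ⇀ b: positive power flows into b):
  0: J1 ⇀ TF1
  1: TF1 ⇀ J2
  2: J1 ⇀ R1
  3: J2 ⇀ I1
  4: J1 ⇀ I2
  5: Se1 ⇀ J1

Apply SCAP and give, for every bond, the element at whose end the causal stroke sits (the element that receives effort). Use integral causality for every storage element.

bond 5 |J1  (Se1: effort source, stroke at far end)
bond 0 |TF1  (J1 effort already set via bond 5)
bond 2 |R1  (J1: bond 5 brought effort, rest push out)
bond 4 |I2  (0-jn J1 has e-setter on 5)
bond 1 |J2  (TF TF1: opposite of bond 0)
bond 3 |I1  (J2 effort already set via bond 1)

β0 stroke at TF1
β1 stroke at J2
β2 stroke at R1
β3 stroke at I1
β4 stroke at I2
β5 stroke at J1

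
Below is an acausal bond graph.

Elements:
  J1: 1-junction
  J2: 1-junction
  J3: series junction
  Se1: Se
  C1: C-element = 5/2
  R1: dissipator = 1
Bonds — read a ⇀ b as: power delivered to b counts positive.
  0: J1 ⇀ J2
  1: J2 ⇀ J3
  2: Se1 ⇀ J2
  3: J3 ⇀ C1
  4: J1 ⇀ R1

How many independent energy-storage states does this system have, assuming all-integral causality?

β2 stroke at J2  (source Se1 imposes e)
β3 stroke at J3  (C1 integral (e out))
β1 stroke at J2  (closing 1-jn rule on J3)
β0 stroke at J1  (J2: last free bond brings flow in)
β4 stroke at R1  (J1: last free bond brings flow in)

1  (C1 all integral)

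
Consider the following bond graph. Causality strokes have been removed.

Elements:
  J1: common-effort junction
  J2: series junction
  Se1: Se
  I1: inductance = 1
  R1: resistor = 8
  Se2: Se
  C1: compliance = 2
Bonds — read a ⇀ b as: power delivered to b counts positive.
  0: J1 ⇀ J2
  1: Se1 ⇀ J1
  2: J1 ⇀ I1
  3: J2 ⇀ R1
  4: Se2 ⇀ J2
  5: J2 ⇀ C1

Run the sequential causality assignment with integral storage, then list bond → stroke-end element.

#0 stroke→J2
#1 stroke→J1
#2 stroke→I1
#3 stroke→R1
#4 stroke→J2
#5 stroke→J2

bond 1 stroke at J1  (Se1: effort source, stroke at far end)
bond 4 stroke at J2  (source Se2 imposes e)
bond 0 stroke at J2  (J1 effort already set via bond 1)
bond 2 stroke at I1  (0-jn J1 has e-setter on 1)
bond 5 stroke at J2  (C1 integral (e out))
bond 3 stroke at R1  (closing 1-jn rule on J2)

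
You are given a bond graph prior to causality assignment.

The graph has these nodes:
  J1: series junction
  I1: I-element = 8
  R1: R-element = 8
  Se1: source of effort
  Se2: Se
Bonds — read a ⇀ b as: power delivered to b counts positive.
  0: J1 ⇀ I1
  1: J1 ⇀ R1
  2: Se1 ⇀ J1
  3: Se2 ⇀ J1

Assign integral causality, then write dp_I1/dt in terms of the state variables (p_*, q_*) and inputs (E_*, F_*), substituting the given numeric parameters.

b2 stroke at J1  (Se1 fixes effort; stroke away)
b3 stroke at J1  (Se2 (Se) sets effort on bond)
b0 stroke at I1  (prefer integral on I1)
b1 stroke at J1  (J1 flow already set via bond 0)

dp_I1/dt = E_Se1 + E_Se2 - p_I1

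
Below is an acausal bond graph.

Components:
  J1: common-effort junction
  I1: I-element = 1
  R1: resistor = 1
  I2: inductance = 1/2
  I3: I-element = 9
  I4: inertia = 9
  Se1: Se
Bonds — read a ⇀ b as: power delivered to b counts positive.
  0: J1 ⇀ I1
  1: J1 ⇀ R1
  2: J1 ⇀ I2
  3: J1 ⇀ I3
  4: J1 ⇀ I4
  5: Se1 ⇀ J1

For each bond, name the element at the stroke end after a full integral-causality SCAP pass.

b0 →I1
b1 →R1
b2 →I2
b3 →I3
b4 →I4
b5 →J1

β5 stroke at J1  (Se1 fixes effort; stroke away)
β0 stroke at I1  (0-jn J1 has e-setter on 5)
β1 stroke at R1  (J1 effort already set via bond 5)
β2 stroke at I2  (J1 effort already set via bond 5)
β3 stroke at I3  (J1 effort already set via bond 5)
β4 stroke at I4  (J1: bond 5 brought effort, rest push out)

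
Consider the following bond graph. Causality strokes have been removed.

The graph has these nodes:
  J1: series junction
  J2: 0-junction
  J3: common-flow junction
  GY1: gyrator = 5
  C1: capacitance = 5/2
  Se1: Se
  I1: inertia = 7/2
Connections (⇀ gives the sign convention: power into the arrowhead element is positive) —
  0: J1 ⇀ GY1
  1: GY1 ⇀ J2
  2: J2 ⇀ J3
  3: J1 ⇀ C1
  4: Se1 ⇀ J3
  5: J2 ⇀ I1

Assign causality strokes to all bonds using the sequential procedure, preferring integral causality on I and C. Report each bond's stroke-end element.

b4 →J3  (source Se1 imposes e)
b2 →J2  (J3: last free bond brings flow in)
b1 →GY1  (J2 effort already set via bond 2)
b5 →I1  (J2: bond 2 brought effort, rest push out)
b0 →GY1  (through GY1, causality inverts; strokes same side of GY1)
b3 →J1  (J1: bond 0 brought flow, rest push out)

β0 stroke at GY1
β1 stroke at GY1
β2 stroke at J2
β3 stroke at J1
β4 stroke at J3
β5 stroke at I1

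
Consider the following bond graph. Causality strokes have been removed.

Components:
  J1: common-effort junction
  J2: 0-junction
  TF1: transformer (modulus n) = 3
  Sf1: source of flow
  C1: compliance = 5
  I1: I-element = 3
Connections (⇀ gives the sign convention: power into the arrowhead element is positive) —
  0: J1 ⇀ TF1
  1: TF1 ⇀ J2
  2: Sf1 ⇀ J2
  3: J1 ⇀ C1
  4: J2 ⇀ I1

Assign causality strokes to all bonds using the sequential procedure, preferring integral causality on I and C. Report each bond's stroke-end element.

bond 2 stroke at Sf1  (Sf1 fixes flow; stroke at Sf1)
bond 3 stroke at J1  (prefer integral on C1)
bond 0 stroke at TF1  (J1: bond 3 brought effort, rest push out)
bond 1 stroke at J2  (TF1 one-in-one-out from 0)
bond 4 stroke at I1  (0-jn J2 has e-setter on 1)

#0 |TF1
#1 |J2
#2 |Sf1
#3 |J1
#4 |I1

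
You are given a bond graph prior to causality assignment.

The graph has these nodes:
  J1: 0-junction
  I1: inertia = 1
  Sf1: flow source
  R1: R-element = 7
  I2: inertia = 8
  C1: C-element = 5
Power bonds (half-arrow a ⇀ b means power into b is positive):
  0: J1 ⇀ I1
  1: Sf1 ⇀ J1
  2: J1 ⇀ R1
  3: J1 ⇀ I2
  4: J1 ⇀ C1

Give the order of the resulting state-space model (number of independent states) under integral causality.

β1 stroke at Sf1  (source Sf1 imposes f)
β0 stroke at I1  (prefer integral on I1)
β3 stroke at I2  (I2 integral (f out))
β4 stroke at J1  (C1: C, integral causality)
β2 stroke at R1  (J1 effort already set via bond 4)

3  (C1, I1, I2 all integral)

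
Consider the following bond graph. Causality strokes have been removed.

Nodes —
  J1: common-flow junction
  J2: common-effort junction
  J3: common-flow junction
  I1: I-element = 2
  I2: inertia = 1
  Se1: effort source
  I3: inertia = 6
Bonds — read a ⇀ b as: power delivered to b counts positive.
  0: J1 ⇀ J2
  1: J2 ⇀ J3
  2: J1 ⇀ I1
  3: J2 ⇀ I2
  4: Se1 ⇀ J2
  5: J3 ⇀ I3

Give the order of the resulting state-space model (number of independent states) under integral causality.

3  (I1, I2, I3 all integral)

β4 stroke at J2  (Se1 fixes effort; stroke away)
β0 stroke at J1  (0-jn J2 has e-setter on 4)
β1 stroke at J3  (0-jn J2 has e-setter on 4)
β3 stroke at I2  (common-e at J2 fixed by 4)
β5 stroke at I3  (J3: last free bond brings flow in)
β2 stroke at I1  (only one flow-in slot at J1)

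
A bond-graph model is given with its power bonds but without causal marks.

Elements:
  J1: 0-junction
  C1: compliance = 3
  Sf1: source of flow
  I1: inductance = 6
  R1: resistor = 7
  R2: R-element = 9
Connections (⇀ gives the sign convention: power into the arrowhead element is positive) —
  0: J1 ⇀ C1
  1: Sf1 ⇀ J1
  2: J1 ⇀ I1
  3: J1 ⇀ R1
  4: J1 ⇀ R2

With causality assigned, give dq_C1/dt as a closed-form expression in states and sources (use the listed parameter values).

dq_C1/dt = F_Sf1 - p_I1/6 - 16*q_C1/189

#1 stroke→Sf1  (Sf1 fixes flow; stroke at Sf1)
#0 stroke→J1  (C1 integral (e out))
#2 stroke→I1  (J1: bond 0 brought effort, rest push out)
#3 stroke→R1  (J1: bond 0 brought effort, rest push out)
#4 stroke→R2  (J1: bond 0 brought effort, rest push out)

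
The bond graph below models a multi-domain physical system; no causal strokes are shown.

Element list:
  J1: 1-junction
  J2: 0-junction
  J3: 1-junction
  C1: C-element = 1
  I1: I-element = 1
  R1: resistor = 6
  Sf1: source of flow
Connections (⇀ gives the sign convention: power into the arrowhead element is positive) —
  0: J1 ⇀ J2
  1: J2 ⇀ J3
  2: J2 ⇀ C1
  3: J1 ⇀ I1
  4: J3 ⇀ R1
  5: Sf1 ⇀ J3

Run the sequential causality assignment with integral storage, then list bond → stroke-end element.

β0 stroke→J1
β1 stroke→J3
β2 stroke→J2
β3 stroke→I1
β4 stroke→J3
β5 stroke→Sf1

β5 →Sf1  (Sf1 (Sf) sets flow on bond)
β1 →J3  (common-f at J3 fixed by 5)
β4 →J3  (J3: bond 5 brought flow, rest push out)
β2 →J2  (C1: C, integral causality)
β0 →J1  (J2: bond 2 brought effort, rest push out)
β3 →I1  (J1 needs exactly one f-in)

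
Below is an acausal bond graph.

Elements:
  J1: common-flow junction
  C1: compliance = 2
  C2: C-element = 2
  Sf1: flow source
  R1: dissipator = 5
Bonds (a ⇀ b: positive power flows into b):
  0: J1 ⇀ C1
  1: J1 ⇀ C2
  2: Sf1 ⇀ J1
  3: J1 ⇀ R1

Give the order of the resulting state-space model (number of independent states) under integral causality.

2  (C1, C2 all integral)

#2 →Sf1  (Sf1: flow source, stroke at near end)
#0 →J1  (J1 flow already set via bond 2)
#1 →J1  (J1: bond 2 brought flow, rest push out)
#3 →J1  (J1 flow already set via bond 2)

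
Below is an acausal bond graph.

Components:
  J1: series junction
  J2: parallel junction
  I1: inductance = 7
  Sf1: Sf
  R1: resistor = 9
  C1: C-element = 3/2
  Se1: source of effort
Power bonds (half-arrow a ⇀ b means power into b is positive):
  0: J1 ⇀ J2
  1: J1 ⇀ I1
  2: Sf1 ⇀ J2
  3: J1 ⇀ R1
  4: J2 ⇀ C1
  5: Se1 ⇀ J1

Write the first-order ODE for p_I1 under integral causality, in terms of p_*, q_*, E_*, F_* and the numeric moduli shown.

bond 2 stroke→Sf1  (source Sf1 imposes f)
bond 5 stroke→J1  (Se1 fixes effort; stroke away)
bond 1 stroke→I1  (I1 outputs flow p/I1)
bond 0 stroke→J1  (1-jn J1 has f-setter on 1)
bond 3 stroke→J1  (1-jn J1 has f-setter on 1)
bond 4 stroke→J2  (J2: last free bond brings effort in)

dp_I1/dt = E_Se1 - 9*p_I1/7 - 2*q_C1/3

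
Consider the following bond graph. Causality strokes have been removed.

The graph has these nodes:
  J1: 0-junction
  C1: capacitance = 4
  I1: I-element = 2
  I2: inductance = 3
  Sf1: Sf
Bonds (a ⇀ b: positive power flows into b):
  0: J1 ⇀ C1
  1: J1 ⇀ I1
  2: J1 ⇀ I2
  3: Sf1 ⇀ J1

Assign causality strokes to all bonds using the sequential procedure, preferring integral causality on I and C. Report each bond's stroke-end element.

#0 stroke→J1
#1 stroke→I1
#2 stroke→I2
#3 stroke→Sf1

bond 3 stroke→Sf1  (Sf1: flow source, stroke at near end)
bond 0 stroke→J1  (C1 outputs effort q/C1)
bond 1 stroke→I1  (0-jn J1 has e-setter on 0)
bond 2 stroke→I2  (0-jn J1 has e-setter on 0)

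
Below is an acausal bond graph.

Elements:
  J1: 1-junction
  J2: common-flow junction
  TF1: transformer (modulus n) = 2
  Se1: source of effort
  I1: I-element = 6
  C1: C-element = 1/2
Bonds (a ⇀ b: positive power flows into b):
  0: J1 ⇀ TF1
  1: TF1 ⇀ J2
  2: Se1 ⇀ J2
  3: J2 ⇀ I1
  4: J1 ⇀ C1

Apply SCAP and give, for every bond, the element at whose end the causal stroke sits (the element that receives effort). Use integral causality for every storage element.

β0 stroke at TF1
β1 stroke at J2
β2 stroke at J2
β3 stroke at I1
β4 stroke at J1

#2 stroke at J2  (Se1 (Se) sets effort on bond)
#3 stroke at I1  (I1 outputs flow p/I1)
#1 stroke at J2  (1-jn J2 has f-setter on 3)
#0 stroke at TF1  (TF1: transformer flips bond 1)
#4 stroke at J1  (1-jn J1 has f-setter on 0)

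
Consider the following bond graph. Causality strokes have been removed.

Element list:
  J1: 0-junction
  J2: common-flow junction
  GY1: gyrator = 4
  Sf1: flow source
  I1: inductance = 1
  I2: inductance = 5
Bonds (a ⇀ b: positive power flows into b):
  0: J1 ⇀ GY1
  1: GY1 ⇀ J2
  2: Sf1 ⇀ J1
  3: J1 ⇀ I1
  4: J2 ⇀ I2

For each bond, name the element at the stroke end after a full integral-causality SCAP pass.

b2 stroke at Sf1  (Sf1: flow source, stroke at near end)
b3 stroke at I1  (I1: I, integral causality)
b0 stroke at J1  (J1 needs exactly one e-in)
b1 stroke at J2  (through GY1, causality inverts; strokes same side of GY1)
b4 stroke at I2  (closing 1-jn rule on J2)

b0 stroke at J1
b1 stroke at J2
b2 stroke at Sf1
b3 stroke at I1
b4 stroke at I2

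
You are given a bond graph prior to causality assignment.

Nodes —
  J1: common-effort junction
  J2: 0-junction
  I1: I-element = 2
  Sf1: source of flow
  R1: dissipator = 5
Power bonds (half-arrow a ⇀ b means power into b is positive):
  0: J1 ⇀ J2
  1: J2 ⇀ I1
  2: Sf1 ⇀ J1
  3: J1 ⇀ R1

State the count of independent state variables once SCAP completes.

bond 2 stroke at Sf1  (source Sf1 imposes f)
bond 1 stroke at I1  (prefer integral on I1)
bond 0 stroke at J2  (J2: last free bond brings effort in)
bond 3 stroke at J1  (closing 0-jn rule on J1)

1  (I1 all integral)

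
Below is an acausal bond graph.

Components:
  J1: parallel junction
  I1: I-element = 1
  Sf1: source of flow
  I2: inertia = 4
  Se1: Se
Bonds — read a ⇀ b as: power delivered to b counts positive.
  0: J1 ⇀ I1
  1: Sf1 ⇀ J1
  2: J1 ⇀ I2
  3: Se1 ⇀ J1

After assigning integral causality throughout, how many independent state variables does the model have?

2  (I1, I2 all integral)

β1 stroke→Sf1  (Sf1: flow source, stroke at near end)
β3 stroke→J1  (Se1 (Se) sets effort on bond)
β0 stroke→I1  (J1 effort already set via bond 3)
β2 stroke→I2  (0-jn J1 has e-setter on 3)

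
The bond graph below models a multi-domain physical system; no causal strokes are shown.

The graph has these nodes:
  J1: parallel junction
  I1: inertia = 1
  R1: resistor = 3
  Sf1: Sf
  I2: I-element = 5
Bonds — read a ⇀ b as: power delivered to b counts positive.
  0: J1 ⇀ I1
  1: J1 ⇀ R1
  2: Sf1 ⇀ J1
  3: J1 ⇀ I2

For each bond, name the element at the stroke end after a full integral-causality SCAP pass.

b2 |Sf1  (source Sf1 imposes f)
b0 |I1  (I1: I, integral causality)
b3 |I2  (I2: I, integral causality)
b1 |J1  (closing 0-jn rule on J1)

β0 |I1
β1 |J1
β2 |Sf1
β3 |I2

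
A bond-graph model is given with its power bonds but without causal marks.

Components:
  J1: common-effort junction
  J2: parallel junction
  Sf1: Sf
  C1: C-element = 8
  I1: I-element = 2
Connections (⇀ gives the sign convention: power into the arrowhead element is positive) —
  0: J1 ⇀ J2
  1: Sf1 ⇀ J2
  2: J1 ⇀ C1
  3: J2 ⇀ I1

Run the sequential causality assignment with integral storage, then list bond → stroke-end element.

b1 |Sf1  (Sf1: flow source, stroke at near end)
b2 |J1  (C1 integral (e out))
b0 |J2  (0-jn J1 has e-setter on 2)
b3 |I1  (common-e at J2 fixed by 0)

#0 →J2
#1 →Sf1
#2 →J1
#3 →I1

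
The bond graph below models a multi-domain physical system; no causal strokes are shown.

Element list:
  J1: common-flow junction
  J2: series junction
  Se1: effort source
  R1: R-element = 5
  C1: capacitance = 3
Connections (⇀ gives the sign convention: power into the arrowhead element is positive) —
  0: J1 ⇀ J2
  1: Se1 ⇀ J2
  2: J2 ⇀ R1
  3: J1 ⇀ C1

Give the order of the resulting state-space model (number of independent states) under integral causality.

1  (C1 all integral)

β1 stroke→J2  (Se1 fixes effort; stroke away)
β3 stroke→J1  (C1: C, integral causality)
β0 stroke→J2  (only one flow-in slot at J1)
β2 stroke→R1  (J2: last free bond brings flow in)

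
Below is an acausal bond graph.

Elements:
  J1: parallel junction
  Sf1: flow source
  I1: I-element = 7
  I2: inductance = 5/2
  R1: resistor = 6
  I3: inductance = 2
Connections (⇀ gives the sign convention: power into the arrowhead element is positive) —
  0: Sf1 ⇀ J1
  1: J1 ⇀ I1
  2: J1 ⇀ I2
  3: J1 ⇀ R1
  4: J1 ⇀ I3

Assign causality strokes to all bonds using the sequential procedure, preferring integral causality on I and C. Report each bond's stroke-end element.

#0 |Sf1
#1 |I1
#2 |I2
#3 |J1
#4 |I3

bond 0 |Sf1  (Sf1 fixes flow; stroke at Sf1)
bond 1 |I1  (prefer integral on I1)
bond 2 |I2  (I2: I, integral causality)
bond 4 |I3  (I3 integral (f out))
bond 3 |J1  (only one effort-in slot at J1)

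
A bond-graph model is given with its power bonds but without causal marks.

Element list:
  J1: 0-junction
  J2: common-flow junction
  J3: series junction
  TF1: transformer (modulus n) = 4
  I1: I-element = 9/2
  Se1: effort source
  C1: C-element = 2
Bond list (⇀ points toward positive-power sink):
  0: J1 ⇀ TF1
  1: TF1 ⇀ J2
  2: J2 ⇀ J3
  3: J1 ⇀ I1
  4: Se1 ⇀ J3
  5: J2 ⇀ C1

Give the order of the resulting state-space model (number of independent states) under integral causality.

2  (C1, I1 all integral)

bond 4 |J3  (Se1: effort source, stroke at far end)
bond 2 |J2  (J3 needs exactly one f-in)
bond 3 |I1  (I1 integral (f out))
bond 0 |J1  (closing 0-jn rule on J1)
bond 1 |TF1  (through TF1, causality passes straight; one stroke at TF1)
bond 5 |J2  (J2: bond 1 brought flow, rest push out)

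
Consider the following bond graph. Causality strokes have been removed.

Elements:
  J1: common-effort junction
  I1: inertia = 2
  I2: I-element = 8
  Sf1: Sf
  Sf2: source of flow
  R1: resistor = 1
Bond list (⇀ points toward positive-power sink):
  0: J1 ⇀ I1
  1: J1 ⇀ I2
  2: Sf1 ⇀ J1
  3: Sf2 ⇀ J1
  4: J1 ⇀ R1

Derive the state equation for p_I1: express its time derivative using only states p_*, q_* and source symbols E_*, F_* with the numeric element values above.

#2 stroke at Sf1  (source Sf1 imposes f)
#3 stroke at Sf2  (source Sf2 imposes f)
#0 stroke at I1  (I1 integral (f out))
#1 stroke at I2  (I2 outputs flow p/I2)
#4 stroke at J1  (J1 needs exactly one e-in)

dp_I1/dt = F_Sf1 + F_Sf2 - p_I1/2 - p_I2/8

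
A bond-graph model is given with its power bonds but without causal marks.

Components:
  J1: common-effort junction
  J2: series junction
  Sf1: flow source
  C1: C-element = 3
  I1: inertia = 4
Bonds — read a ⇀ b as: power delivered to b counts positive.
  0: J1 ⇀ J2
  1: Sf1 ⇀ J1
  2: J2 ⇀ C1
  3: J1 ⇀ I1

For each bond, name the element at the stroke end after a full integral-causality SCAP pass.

b1 stroke at Sf1  (Sf1 (Sf) sets flow on bond)
b2 stroke at J2  (C1: C, integral causality)
b0 stroke at J1  (only one flow-in slot at J2)
b3 stroke at I1  (J1: bond 0 brought effort, rest push out)

b0 →J1
b1 →Sf1
b2 →J2
b3 →I1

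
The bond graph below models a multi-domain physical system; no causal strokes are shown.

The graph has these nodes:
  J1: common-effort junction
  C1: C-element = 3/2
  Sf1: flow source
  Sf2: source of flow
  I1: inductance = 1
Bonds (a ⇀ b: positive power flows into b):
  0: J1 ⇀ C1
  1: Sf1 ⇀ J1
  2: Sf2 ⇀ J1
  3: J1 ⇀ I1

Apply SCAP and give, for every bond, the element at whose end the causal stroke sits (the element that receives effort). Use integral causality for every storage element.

b1 stroke at Sf1  (Sf1: flow source, stroke at near end)
b2 stroke at Sf2  (source Sf2 imposes f)
b0 stroke at J1  (C1: C, integral causality)
b3 stroke at I1  (common-e at J1 fixed by 0)

#0 stroke→J1
#1 stroke→Sf1
#2 stroke→Sf2
#3 stroke→I1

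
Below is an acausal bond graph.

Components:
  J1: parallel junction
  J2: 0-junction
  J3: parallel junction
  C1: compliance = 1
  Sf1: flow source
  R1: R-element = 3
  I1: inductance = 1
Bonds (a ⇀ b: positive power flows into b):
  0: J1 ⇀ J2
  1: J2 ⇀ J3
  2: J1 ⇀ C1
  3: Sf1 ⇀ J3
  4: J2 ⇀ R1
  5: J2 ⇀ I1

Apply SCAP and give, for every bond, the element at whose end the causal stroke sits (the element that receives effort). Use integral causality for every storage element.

β0 →J2
β1 →J3
β2 →J1
β3 →Sf1
β4 →R1
β5 →I1

β3 stroke→Sf1  (Sf1 (Sf) sets flow on bond)
β1 stroke→J3  (only one effort-in slot at J3)
β2 stroke→J1  (prefer integral on C1)
β0 stroke→J2  (J1 effort already set via bond 2)
β4 stroke→R1  (J2: bond 0 brought effort, rest push out)
β5 stroke→I1  (J2 effort already set via bond 0)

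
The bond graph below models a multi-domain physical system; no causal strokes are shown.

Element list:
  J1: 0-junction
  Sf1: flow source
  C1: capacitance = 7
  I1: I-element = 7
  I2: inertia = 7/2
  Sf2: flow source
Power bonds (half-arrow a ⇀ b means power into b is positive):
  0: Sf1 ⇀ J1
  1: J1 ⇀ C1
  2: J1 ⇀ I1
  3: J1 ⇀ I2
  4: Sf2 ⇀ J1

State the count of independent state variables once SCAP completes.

#0 →Sf1  (Sf1: flow source, stroke at near end)
#4 →Sf2  (Sf2 (Sf) sets flow on bond)
#1 →J1  (C1 integral (e out))
#2 →I1  (common-e at J1 fixed by 1)
#3 →I2  (J1: bond 1 brought effort, rest push out)

3  (C1, I1, I2 all integral)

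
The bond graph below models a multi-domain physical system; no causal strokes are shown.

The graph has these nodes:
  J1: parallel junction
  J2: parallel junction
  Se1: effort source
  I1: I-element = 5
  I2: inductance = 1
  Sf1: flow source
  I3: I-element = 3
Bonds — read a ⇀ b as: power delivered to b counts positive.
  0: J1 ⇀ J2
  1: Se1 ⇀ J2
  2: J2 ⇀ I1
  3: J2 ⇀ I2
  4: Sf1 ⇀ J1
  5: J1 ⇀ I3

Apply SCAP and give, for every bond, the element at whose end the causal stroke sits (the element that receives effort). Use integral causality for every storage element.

β1 →J2  (Se1 fixes effort; stroke away)
β4 →Sf1  (source Sf1 imposes f)
β0 →J1  (J2 effort already set via bond 1)
β2 →I1  (common-e at J2 fixed by 1)
β3 →I2  (common-e at J2 fixed by 1)
β5 →I3  (0-jn J1 has e-setter on 0)

bond 0 stroke→J1
bond 1 stroke→J2
bond 2 stroke→I1
bond 3 stroke→I2
bond 4 stroke→Sf1
bond 5 stroke→I3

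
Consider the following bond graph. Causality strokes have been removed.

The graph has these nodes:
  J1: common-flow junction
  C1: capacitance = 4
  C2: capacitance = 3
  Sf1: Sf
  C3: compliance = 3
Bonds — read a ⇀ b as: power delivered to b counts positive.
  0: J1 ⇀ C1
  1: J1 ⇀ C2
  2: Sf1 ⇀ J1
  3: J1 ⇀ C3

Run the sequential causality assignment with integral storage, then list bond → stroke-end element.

#2 stroke at Sf1  (Sf1 fixes flow; stroke at Sf1)
#0 stroke at J1  (1-jn J1 has f-setter on 2)
#1 stroke at J1  (1-jn J1 has f-setter on 2)
#3 stroke at J1  (common-f at J1 fixed by 2)

bond 0 →J1
bond 1 →J1
bond 2 →Sf1
bond 3 →J1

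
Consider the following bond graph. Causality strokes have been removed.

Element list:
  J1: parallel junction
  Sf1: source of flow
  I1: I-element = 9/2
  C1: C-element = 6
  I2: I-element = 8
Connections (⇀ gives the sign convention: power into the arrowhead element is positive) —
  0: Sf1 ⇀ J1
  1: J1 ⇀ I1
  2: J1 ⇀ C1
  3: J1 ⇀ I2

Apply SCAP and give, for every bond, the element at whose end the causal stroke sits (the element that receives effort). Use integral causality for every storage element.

#0 |Sf1
#1 |I1
#2 |J1
#3 |I2

b0 |Sf1  (Sf1 (Sf) sets flow on bond)
b1 |I1  (prefer integral on I1)
b2 |J1  (C1: C, integral causality)
b3 |I2  (0-jn J1 has e-setter on 2)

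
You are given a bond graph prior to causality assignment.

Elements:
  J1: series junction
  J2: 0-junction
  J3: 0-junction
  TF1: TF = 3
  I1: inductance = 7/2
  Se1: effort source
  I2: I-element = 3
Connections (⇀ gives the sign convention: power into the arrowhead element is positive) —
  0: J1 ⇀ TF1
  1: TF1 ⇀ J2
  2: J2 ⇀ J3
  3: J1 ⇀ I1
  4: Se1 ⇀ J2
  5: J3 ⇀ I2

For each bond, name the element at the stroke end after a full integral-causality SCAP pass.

b0 stroke at J1
b1 stroke at TF1
b2 stroke at J3
b3 stroke at I1
b4 stroke at J2
b5 stroke at I2

bond 4 |J2  (Se1 fixes effort; stroke away)
bond 1 |TF1  (common-e at J2 fixed by 4)
bond 2 |J3  (0-jn J2 has e-setter on 4)
bond 5 |I2  (J3: bond 2 brought effort, rest push out)
bond 0 |J1  (through TF1, causality passes straight; one stroke at TF1)
bond 3 |I1  (only one flow-in slot at J1)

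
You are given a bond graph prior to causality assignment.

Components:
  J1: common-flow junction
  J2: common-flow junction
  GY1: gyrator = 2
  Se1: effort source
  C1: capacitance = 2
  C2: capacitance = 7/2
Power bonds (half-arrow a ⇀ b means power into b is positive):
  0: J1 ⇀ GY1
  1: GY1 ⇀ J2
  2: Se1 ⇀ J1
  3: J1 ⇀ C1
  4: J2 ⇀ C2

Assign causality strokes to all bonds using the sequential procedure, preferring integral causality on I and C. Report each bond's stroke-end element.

bond 2 |J1  (Se1 fixes effort; stroke away)
bond 3 |J1  (prefer integral on C1)
bond 0 |GY1  (closing 1-jn rule on J1)
bond 1 |GY1  (GY GY1: same side as bond 0)
bond 4 |J2  (J2: bond 1 brought flow, rest push out)

#0 stroke→GY1
#1 stroke→GY1
#2 stroke→J1
#3 stroke→J1
#4 stroke→J2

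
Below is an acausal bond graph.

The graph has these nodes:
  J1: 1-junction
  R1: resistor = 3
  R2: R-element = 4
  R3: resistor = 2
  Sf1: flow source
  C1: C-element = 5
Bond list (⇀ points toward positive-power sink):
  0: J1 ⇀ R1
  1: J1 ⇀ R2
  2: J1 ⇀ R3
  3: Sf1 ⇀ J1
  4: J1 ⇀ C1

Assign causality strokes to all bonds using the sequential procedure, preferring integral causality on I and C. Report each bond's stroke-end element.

β3 →Sf1  (Sf1: flow source, stroke at near end)
β0 →J1  (common-f at J1 fixed by 3)
β1 →J1  (J1 flow already set via bond 3)
β2 →J1  (J1: bond 3 brought flow, rest push out)
β4 →J1  (1-jn J1 has f-setter on 3)

b0 stroke→J1
b1 stroke→J1
b2 stroke→J1
b3 stroke→Sf1
b4 stroke→J1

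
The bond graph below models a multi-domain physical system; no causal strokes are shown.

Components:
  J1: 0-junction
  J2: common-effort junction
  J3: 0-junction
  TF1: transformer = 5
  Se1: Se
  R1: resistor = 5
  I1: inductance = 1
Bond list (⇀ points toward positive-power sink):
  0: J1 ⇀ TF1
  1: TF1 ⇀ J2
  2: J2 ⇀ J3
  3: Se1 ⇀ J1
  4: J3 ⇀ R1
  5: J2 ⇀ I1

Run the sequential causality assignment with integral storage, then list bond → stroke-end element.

bond 3 |J1  (Se1 fixes effort; stroke away)
bond 0 |TF1  (0-jn J1 has e-setter on 3)
bond 1 |J2  (TF1: transformer flips bond 0)
bond 2 |J3  (common-e at J2 fixed by 1)
bond 5 |I1  (J2: bond 1 brought effort, rest push out)
bond 4 |R1  (J3: bond 2 brought effort, rest push out)

#0 →TF1
#1 →J2
#2 →J3
#3 →J1
#4 →R1
#5 →I1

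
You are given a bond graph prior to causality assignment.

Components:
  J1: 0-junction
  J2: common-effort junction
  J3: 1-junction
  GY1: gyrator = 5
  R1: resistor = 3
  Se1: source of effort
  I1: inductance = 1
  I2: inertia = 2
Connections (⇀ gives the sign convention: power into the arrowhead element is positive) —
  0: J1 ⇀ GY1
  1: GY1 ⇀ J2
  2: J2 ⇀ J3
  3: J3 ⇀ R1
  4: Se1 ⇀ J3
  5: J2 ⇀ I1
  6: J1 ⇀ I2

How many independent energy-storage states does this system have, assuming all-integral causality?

2  (I1, I2 all integral)

#4 →J3  (source Se1 imposes e)
#5 →I1  (I1: I, integral causality)
#6 →I2  (I2 outputs flow p/I2)
#0 →J1  (J1 needs exactly one e-in)
#1 →J2  (GY GY1: same side as bond 0)
#2 →J3  (common-e at J2 fixed by 1)
#3 →R1  (closing 1-jn rule on J3)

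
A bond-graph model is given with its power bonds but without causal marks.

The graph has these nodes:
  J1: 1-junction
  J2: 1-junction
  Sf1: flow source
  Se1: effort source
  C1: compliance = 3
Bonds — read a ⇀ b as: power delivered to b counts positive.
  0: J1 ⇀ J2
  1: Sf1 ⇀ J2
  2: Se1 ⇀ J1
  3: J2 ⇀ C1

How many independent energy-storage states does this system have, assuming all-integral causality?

β1 |Sf1  (Sf1: flow source, stroke at near end)
β2 |J1  (Se1 (Se) sets effort on bond)
β0 |J2  (only one flow-in slot at J1)
β3 |J2  (common-f at J2 fixed by 1)

1  (C1 all integral)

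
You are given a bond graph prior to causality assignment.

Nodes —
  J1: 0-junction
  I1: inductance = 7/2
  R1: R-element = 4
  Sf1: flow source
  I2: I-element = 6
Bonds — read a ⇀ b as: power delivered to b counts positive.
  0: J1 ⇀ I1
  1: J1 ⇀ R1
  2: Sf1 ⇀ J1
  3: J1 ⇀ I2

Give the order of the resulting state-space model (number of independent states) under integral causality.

2  (I1, I2 all integral)

b2 |Sf1  (Sf1 fixes flow; stroke at Sf1)
b0 |I1  (I1: I, integral causality)
b3 |I2  (prefer integral on I2)
b1 |J1  (closing 0-jn rule on J1)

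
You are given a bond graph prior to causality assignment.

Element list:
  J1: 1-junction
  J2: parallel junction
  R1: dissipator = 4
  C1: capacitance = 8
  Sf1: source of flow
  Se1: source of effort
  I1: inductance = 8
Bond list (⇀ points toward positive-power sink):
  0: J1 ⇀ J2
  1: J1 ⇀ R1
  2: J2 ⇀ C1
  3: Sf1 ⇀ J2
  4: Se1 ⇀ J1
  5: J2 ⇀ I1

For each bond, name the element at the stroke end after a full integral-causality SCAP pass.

β3 stroke at Sf1  (Sf1 (Sf) sets flow on bond)
β4 stroke at J1  (source Se1 imposes e)
β2 stroke at J2  (C1: C, integral causality)
β0 stroke at J1  (J2 effort already set via bond 2)
β5 stroke at I1  (0-jn J2 has e-setter on 2)
β1 stroke at R1  (J1: last free bond brings flow in)

bond 0 →J1
bond 1 →R1
bond 2 →J2
bond 3 →Sf1
bond 4 →J1
bond 5 →I1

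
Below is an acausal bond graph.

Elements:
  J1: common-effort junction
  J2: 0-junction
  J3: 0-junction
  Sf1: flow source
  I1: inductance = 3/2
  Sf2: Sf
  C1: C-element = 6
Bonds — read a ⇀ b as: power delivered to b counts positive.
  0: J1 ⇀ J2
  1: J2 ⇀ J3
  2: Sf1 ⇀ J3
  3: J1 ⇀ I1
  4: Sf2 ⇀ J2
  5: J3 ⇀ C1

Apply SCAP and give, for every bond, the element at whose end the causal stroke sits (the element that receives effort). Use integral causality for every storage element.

bond 0 stroke at J1
bond 1 stroke at J2
bond 2 stroke at Sf1
bond 3 stroke at I1
bond 4 stroke at Sf2
bond 5 stroke at J3

#2 stroke at Sf1  (Sf1 fixes flow; stroke at Sf1)
#4 stroke at Sf2  (Sf2 (Sf) sets flow on bond)
#3 stroke at I1  (I1: I, integral causality)
#0 stroke at J1  (J1: last free bond brings effort in)
#1 stroke at J2  (closing 0-jn rule on J2)
#5 stroke at J3  (J3 needs exactly one e-in)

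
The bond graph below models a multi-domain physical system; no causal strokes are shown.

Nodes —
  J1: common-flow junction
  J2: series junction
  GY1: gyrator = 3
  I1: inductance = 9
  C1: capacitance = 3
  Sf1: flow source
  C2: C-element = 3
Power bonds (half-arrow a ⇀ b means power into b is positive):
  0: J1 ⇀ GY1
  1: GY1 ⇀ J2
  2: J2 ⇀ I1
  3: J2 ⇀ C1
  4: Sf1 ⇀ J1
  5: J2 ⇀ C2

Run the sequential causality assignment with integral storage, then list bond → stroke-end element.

bond 4 stroke→Sf1  (Sf1: flow source, stroke at near end)
bond 0 stroke→J1  (1-jn J1 has f-setter on 4)
bond 1 stroke→J2  (through GY1, causality inverts; strokes same side of GY1)
bond 2 stroke→I1  (I1 integral (f out))
bond 3 stroke→J2  (J2: bond 2 brought flow, rest push out)
bond 5 stroke→J2  (common-f at J2 fixed by 2)

bond 0 stroke→J1
bond 1 stroke→J2
bond 2 stroke→I1
bond 3 stroke→J2
bond 4 stroke→Sf1
bond 5 stroke→J2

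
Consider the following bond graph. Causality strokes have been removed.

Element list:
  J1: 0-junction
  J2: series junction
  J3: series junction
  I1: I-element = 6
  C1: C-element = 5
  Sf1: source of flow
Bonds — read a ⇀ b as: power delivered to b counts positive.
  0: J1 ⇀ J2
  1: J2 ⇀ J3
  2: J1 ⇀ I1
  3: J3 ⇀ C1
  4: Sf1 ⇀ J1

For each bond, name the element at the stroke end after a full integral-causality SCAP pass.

b4 stroke at Sf1  (Sf1 (Sf) sets flow on bond)
b2 stroke at I1  (I1: I, integral causality)
b0 stroke at J1  (closing 0-jn rule on J1)
b1 stroke at J2  (1-jn J2 has f-setter on 0)
b3 stroke at J3  (common-f at J3 fixed by 1)

β0 →J1
β1 →J2
β2 →I1
β3 →J3
β4 →Sf1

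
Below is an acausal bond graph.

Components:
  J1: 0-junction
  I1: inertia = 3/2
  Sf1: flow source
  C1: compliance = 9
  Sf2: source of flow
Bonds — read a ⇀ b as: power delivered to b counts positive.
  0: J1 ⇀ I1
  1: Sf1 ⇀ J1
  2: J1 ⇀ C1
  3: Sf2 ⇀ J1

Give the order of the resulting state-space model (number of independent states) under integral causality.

#1 stroke→Sf1  (Sf1 fixes flow; stroke at Sf1)
#3 stroke→Sf2  (Sf2 fixes flow; stroke at Sf2)
#0 stroke→I1  (I1 integral (f out))
#2 stroke→J1  (closing 0-jn rule on J1)

2  (C1, I1 all integral)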